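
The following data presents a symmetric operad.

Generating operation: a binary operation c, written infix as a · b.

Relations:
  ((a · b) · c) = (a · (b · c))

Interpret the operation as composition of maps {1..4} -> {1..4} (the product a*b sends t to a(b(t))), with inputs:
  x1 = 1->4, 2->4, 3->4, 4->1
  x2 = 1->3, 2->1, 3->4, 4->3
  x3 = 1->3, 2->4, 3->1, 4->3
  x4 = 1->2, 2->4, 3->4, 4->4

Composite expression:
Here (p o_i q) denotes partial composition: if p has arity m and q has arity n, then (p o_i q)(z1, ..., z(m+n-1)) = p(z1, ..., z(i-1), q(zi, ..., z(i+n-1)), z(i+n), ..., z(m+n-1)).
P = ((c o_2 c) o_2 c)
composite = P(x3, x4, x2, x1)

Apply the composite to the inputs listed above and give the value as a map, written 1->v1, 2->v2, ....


1->3, 2->3, 3->3, 4->3

(x4 · x2) = 1->4, 2->2, 3->4, 4->4
((x4 · x2) · x1) = 1->4, 2->4, 3->4, 4->4
(x3 · ((x4 · x2) · x1)) = 1->3, 2->3, 3->3, 4->3


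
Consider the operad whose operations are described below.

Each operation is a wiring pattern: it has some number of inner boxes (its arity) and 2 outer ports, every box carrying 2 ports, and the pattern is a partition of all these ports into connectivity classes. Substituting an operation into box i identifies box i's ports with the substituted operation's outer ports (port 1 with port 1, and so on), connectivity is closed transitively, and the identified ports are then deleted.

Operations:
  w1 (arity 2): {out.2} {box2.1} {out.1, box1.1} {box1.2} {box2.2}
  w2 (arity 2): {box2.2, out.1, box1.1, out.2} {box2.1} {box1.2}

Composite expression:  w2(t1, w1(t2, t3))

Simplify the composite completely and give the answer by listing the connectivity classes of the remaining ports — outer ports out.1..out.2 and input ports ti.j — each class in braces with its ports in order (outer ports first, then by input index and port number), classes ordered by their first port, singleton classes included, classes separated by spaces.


Treat the ports identified at w2 as solder joints: merge, then drop.
stage w1: inputs (t2, t3), connectivity {out.1, t2.1} {out.2} {t2.2} {t3.1} {t3.2}, out.j its boundary
stage w2: inputs (t1, t2, t3), connectivity {out.1, out.2, t1.1} {t1.2} {t2.1} {t2.2} {t3.1} {t3.2}, out.j its boundary

{out.1, out.2, t1.1} {t1.2} {t2.1} {t2.2} {t3.1} {t3.2}


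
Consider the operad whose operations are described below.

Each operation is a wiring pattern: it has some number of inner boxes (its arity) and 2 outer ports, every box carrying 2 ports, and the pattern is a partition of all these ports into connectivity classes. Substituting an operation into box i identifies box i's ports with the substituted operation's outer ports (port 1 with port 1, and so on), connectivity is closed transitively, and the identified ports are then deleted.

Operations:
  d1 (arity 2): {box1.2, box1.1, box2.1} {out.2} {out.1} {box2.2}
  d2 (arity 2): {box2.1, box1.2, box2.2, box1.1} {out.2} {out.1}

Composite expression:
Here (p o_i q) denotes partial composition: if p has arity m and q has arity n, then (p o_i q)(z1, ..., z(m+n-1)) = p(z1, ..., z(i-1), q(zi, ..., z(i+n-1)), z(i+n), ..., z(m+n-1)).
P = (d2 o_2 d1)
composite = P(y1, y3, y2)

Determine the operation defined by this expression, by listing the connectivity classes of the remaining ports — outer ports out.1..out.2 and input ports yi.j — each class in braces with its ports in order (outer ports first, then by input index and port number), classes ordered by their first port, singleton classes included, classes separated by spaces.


{out.1} {out.2} {y1.1, y1.2} {y2.1, y3.1, y3.2} {y2.2}

Reachability decides: close wires over d2-identified ports.
after d1, the pattern on (y3, y2) reads {out.1} {out.2} {y2.1, y3.1, y3.2} {y2.2} (out.j = its outer ports)
after d2, the pattern on (y1, y3, y2) reads {out.1} {out.2} {y1.1, y1.2} {y2.1, y3.1, y3.2} {y2.2} (out.j = its outer ports)


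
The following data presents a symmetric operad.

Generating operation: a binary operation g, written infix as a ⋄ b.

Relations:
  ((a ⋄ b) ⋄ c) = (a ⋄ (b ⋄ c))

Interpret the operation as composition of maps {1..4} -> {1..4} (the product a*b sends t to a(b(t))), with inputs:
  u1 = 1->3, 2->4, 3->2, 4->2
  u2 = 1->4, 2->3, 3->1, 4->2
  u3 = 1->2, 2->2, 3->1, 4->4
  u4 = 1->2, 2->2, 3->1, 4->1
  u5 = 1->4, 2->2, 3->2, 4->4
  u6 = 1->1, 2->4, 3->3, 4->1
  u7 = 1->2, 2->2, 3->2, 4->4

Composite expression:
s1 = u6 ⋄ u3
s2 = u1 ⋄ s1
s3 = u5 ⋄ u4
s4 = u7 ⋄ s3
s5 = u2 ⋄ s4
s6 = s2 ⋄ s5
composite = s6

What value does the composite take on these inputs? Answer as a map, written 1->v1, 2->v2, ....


(u6 ⋄ u3) = 1->4, 2->4, 3->1, 4->1
(u1 ⋄ (u6 ⋄ u3)) = 1->2, 2->2, 3->3, 4->3
(u5 ⋄ u4) = 1->2, 2->2, 3->4, 4->4
(u7 ⋄ (u5 ⋄ u4)) = 1->2, 2->2, 3->4, 4->4
(u2 ⋄ (u7 ⋄ (u5 ⋄ u4))) = 1->3, 2->3, 3->2, 4->2
((u1 ⋄ (u6 ⋄ u3)) ⋄ (u2 ⋄ (u7 ⋄ (u5 ⋄ u4)))) = 1->3, 2->3, 3->2, 4->2

1->3, 2->3, 3->2, 4->2


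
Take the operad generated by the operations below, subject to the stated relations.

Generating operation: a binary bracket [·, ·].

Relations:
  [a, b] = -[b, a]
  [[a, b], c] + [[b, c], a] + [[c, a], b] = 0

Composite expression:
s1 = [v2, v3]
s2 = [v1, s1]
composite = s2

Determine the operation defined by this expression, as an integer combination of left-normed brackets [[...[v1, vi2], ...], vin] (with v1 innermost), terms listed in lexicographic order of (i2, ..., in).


In the tensor algebra, words opening v1 carry the v1-anchored form.
Composite bracket: [v1, [v2, v3]]
The bracket unfolds into 4 signed words via [a, b] = ab - ba (2^2 = 4).
Keep just the words that open with v1:
  the word v1v2v3 carries sign +1 and contributes +[[v1, v2], v3]
  the word v1v3v2 carries sign -1 and contributes -[[v1, v3], v2]

[[v1, v2], v3] - [[v1, v3], v2]


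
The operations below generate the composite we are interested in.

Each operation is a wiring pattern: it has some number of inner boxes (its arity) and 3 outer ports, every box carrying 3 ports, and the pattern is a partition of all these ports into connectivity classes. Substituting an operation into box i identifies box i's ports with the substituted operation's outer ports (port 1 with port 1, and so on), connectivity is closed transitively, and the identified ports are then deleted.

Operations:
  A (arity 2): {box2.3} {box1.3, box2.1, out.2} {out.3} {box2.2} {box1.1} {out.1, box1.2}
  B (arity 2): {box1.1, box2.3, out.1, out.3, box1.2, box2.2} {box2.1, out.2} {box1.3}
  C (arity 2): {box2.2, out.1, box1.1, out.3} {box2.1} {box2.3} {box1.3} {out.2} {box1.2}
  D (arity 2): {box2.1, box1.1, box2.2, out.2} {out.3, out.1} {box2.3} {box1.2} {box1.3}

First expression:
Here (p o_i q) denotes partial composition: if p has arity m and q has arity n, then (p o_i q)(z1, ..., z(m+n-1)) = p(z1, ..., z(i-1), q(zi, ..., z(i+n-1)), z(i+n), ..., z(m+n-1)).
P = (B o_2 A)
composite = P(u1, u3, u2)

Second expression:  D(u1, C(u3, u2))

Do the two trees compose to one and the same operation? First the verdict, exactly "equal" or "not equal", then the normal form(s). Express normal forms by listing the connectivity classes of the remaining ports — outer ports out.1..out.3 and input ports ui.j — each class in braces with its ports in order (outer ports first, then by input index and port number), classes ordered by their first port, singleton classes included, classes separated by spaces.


not equal — first {out.1, out.3, u1.1, u1.2, u2.1, u3.3} {out.2, u3.2} {u1.3} {u2.2} {u2.3} {u3.1}, second {out.1, out.3} {out.2, u1.1, u2.2, u3.1} {u1.2} {u1.3} {u2.1} {u2.3} {u3.2} {u3.3}

The first expression reduces to {out.1, out.3, u1.1, u1.2, u2.1, u3.3} {out.2, u3.2} {u1.3} {u2.2} {u2.3} {u3.1}
The second expression reduces to {out.1, out.3} {out.2, u1.1, u2.2, u3.1} {u1.2} {u1.3} {u2.1} {u2.3} {u3.2} {u3.3}
No match — not equal.


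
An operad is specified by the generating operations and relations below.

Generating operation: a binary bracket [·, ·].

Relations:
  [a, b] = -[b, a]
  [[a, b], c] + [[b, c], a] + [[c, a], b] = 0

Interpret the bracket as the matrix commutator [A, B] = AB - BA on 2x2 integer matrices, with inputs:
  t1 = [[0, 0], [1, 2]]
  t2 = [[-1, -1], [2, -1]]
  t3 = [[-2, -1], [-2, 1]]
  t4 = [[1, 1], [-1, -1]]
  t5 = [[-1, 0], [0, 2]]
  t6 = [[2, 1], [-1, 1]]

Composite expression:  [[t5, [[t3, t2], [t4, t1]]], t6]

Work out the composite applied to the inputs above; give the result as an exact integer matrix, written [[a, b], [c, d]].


[[-102, -66], [36, 102]]

[t3, t2] = [[-4, 3], [6, 4]]
[t4, t1] = [[1, 2], [0, -1]]
[[t3, t2], [t4, t1]] = [[-12, -22], [12, 12]]
[t5, [[t3, t2], [t4, t1]]] = [[0, 66], [36, 0]]
[[t5, [[t3, t2], [t4, t1]]], t6] = [[-102, -66], [36, 102]]


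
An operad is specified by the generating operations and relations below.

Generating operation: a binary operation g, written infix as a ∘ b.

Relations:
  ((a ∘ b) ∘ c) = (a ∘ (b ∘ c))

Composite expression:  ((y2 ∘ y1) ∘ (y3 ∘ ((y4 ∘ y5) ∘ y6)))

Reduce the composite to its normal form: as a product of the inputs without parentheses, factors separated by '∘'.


All parenthesizations of g agree; list the y-inputs left to right.
(y2 ∘ y1) spells out as y2 ∘ y1
(y4 ∘ y5) spells out as y4 ∘ y5
((y4 ∘ y5) ∘ y6) spells out as y4 ∘ y5 ∘ y6
(y3 ∘ ((y4 ∘ y5) ∘ y6)) spells out as y3 ∘ y4 ∘ y5 ∘ y6
((y2 ∘ y1) ∘ (y3 ∘ ((y4 ∘ y5) ∘ y6))) spells out as y2 ∘ y1 ∘ y3 ∘ y4 ∘ y5 ∘ y6

y2 ∘ y1 ∘ y3 ∘ y4 ∘ y5 ∘ y6


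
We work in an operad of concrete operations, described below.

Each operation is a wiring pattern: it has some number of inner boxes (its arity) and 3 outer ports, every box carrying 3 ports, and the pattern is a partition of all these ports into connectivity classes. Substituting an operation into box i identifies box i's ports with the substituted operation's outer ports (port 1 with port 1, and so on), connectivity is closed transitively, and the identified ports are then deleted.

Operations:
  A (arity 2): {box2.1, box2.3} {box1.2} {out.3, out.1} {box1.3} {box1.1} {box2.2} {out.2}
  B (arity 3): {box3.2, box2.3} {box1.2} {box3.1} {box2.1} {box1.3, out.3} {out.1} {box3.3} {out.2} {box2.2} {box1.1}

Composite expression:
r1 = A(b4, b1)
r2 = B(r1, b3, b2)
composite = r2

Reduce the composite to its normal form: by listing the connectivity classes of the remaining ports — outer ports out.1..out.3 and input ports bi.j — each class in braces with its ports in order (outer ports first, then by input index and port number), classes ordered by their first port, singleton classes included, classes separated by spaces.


Substituting into B glues patterns; closure does the rest.
composing A on (b4, b1), with out.j its own outer ports: {out.1, out.3} {out.2} {b1.1, b1.3} {b1.2} {b4.1} {b4.2} {b4.3}
composing B on (b4, b1, b3, b2), with out.j its own outer ports: {out.1} {out.2} {out.3} {b1.1, b1.3} {b1.2} {b2.1} {b2.2, b3.3} {b2.3} {b3.1} {b3.2} {b4.1} {b4.2} {b4.3}

{out.1} {out.2} {out.3} {b1.1, b1.3} {b1.2} {b2.1} {b2.2, b3.3} {b2.3} {b3.1} {b3.2} {b4.1} {b4.2} {b4.3}


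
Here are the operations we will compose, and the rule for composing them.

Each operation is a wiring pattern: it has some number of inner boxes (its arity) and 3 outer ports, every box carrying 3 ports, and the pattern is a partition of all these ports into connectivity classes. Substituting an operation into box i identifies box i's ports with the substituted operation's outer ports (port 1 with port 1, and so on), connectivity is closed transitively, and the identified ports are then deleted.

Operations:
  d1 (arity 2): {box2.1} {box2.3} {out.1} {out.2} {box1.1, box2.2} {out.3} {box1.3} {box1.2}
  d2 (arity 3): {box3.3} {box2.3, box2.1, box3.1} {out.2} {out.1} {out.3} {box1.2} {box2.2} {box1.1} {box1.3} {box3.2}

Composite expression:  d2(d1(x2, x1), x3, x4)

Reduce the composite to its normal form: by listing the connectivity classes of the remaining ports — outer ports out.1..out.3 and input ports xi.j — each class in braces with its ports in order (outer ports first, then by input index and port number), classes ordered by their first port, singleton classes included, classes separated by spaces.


{out.1} {out.2} {out.3} {x1.1} {x1.2, x2.1} {x1.3} {x2.2} {x2.3} {x3.1, x3.3, x4.1} {x3.2} {x4.2} {x4.3}


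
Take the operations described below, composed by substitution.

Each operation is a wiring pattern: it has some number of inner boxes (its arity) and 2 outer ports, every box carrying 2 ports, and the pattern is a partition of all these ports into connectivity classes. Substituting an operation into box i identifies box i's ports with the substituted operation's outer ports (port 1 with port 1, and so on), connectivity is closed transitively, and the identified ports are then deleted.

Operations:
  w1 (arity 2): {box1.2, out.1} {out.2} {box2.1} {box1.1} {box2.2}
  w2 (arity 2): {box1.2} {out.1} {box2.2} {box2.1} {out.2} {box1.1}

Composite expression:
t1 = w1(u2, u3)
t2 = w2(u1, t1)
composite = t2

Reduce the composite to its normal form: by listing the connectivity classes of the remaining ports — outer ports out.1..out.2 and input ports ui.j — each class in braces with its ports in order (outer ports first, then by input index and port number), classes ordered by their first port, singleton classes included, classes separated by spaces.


Two ports join when wires chain via w2-identified ports.
after w1, the pattern on (u2, u3) reads {out.1, u2.2} {out.2} {u2.1} {u3.1} {u3.2} (out.j = its outer ports)
after w2, the pattern on (u1, u2, u3) reads {out.1} {out.2} {u1.1} {u1.2} {u2.1} {u2.2} {u3.1} {u3.2} (out.j = its outer ports)

{out.1} {out.2} {u1.1} {u1.2} {u2.1} {u2.2} {u3.1} {u3.2}


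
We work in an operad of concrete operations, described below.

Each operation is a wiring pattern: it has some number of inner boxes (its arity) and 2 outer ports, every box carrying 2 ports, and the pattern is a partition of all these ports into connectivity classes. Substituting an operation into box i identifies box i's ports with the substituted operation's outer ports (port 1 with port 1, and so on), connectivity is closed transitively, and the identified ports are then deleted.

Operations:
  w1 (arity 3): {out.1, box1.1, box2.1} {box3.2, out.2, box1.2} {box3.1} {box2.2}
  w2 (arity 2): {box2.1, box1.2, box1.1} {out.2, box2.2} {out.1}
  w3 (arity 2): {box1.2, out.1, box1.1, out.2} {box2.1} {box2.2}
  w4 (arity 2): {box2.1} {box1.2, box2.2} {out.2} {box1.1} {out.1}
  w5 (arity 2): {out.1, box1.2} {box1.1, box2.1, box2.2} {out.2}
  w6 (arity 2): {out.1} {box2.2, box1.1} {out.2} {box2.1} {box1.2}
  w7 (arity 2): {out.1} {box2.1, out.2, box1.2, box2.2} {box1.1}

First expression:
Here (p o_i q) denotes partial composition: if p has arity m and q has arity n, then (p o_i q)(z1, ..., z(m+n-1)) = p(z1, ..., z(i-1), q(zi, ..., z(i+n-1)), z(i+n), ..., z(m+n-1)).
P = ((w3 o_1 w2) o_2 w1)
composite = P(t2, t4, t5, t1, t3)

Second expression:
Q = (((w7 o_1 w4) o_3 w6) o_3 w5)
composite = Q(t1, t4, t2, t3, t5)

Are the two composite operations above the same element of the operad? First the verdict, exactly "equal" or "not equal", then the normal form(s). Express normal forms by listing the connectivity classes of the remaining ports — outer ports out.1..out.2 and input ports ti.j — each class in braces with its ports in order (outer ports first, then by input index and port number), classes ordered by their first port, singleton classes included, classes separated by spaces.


not equal; the first gives {out.1, out.2, t1.2, t4.2} {t1.1} {t2.1, t2.2, t4.1, t5.1} {t3.1} {t3.2} {t5.2} and the second {out.1} {out.2} {t1.1} {t1.2, t4.2} {t2.1, t3.1, t3.2} {t2.2, t5.2} {t4.1} {t5.1}

Reducing the first expression gives {out.1, out.2, t1.2, t4.2} {t1.1} {t2.1, t2.2, t4.1, t5.1} {t3.1} {t3.2} {t5.2}
Reducing the second expression gives {out.1} {out.2} {t1.1} {t1.2, t4.2} {t2.1, t3.1, t3.2} {t2.2, t5.2} {t4.1} {t5.1}
The forms do not match — not equal.


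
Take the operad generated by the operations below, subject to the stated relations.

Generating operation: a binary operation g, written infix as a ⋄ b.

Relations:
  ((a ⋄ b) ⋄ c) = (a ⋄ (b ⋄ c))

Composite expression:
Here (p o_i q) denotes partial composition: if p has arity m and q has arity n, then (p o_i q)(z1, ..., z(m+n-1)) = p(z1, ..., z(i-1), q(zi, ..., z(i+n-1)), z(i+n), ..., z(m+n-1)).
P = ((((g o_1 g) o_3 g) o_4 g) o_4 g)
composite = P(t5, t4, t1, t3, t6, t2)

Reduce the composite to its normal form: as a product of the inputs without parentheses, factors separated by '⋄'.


t5 ⋄ t4 ⋄ t1 ⋄ t3 ⋄ t6 ⋄ t2

Every regrouping of g is equal, so read the t-inputs in written order.
(t5 ⋄ t4) linearizes to t5 ⋄ t4
(t3 ⋄ t6) linearizes to t3 ⋄ t6
((t3 ⋄ t6) ⋄ t2) linearizes to t3 ⋄ t6 ⋄ t2
(t1 ⋄ ((t3 ⋄ t6) ⋄ t2)) linearizes to t1 ⋄ t3 ⋄ t6 ⋄ t2
((t5 ⋄ t4) ⋄ (t1 ⋄ ((t3 ⋄ t6) ⋄ t2))) linearizes to t5 ⋄ t4 ⋄ t1 ⋄ t3 ⋄ t6 ⋄ t2


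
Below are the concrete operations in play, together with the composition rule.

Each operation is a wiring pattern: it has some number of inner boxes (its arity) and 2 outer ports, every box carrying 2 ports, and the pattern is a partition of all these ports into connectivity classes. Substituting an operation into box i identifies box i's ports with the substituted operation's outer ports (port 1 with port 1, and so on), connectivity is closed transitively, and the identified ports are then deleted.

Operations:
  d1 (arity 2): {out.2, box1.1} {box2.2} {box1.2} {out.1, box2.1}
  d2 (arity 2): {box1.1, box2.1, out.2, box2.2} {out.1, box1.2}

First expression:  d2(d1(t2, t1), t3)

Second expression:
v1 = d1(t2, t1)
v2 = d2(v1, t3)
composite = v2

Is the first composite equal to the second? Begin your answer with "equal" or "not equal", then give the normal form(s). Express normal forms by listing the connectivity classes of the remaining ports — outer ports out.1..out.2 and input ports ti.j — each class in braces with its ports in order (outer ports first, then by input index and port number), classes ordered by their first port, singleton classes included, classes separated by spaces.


equal; both compose to {out.1, t2.1} {out.2, t1.1, t3.1, t3.2} {t1.2} {t2.2}

The first expression, normalized: {out.1, t2.1} {out.2, t1.1, t3.1, t3.2} {t1.2} {t2.2}
The second expression, normalized: {out.1, t2.1} {out.2, t1.1, t3.1, t3.2} {t1.2} {t2.2}
The forms coincide; equal.


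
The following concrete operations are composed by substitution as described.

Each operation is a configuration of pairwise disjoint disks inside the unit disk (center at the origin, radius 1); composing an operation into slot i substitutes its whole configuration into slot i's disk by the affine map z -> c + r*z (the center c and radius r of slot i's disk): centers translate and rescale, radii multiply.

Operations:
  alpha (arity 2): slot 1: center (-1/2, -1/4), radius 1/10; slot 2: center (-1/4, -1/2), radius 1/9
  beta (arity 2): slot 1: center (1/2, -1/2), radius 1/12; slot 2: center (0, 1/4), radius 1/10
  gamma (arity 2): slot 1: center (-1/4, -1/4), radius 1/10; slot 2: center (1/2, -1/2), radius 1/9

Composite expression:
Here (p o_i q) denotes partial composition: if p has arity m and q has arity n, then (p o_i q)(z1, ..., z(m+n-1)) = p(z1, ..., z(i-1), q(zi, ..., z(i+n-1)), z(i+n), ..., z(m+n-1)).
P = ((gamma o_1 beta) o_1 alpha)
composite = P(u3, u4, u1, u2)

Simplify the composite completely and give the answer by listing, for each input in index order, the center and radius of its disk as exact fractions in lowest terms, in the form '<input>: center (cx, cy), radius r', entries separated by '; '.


u1: center (-1/4, -9/40), radius 1/100; u2: center (1/2, -1/2), radius 1/9; u3: center (-49/240, -29/96), radius 1/1200; u4: center (-97/480, -73/240), radius 1/1080

Only the slot chain above each u matters under gamma; compose those maps.
u3: after 3 affine steps, its disk has center (-49/240, -29/96), radius 1/1200
u4: after 3 affine steps, its disk has center (-97/480, -73/240), radius 1/1080
u1: after 2 affine steps, its disk has center (-1/4, -9/40), radius 1/100
u2: after 1 affine step, its disk has center (1/2, -1/2), radius 1/9


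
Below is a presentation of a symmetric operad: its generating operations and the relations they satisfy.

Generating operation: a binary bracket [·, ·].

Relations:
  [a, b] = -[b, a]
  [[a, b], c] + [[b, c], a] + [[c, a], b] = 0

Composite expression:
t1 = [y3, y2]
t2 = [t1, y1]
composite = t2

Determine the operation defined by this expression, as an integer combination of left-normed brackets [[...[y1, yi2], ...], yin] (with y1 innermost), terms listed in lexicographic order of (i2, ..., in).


Skip Jacobi rewriting: expand, keep y1-initial words, read off terms.
Composite bracket: [[y3, y2], y1]
Full expansion: 4 signed words from ab - ba (2^2 = 4).
Words beginning with y1 determine it all:
  sign of y1y2y3 is +1, so it contributes +[[y1, y2], y3]
  sign of y1y3y2 is -1, so it contributes -[[y1, y3], y2]

[[y1, y2], y3] - [[y1, y3], y2]


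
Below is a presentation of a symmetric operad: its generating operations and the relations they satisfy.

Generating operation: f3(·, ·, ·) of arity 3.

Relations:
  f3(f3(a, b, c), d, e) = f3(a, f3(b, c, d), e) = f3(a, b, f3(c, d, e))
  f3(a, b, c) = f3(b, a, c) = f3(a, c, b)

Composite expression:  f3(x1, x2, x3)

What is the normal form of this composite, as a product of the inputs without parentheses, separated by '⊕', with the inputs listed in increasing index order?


x1 ⊕ x2 ⊕ x3

With f3 associative and commutative, the x-input set is all that matters.
f3(x1, x2, x3) collapses to x1 ⊕ x2 ⊕ x3
reordering the factors by index: x1 ⊕ x2 ⊕ x3


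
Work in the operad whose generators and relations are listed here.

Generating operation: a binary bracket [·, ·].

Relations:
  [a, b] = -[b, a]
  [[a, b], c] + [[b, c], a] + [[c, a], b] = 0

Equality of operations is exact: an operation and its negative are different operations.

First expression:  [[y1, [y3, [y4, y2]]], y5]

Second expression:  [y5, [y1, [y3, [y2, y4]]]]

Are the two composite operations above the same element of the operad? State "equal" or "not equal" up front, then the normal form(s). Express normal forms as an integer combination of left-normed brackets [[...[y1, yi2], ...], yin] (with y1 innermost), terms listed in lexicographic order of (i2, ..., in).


equal; both compose to [[[[y1, y2], y4], y3], y5] - [[[[y1, y3], y2], y4], y5] + [[[[y1, y3], y4], y2], y5] - [[[[y1, y4], y2], y3], y5]


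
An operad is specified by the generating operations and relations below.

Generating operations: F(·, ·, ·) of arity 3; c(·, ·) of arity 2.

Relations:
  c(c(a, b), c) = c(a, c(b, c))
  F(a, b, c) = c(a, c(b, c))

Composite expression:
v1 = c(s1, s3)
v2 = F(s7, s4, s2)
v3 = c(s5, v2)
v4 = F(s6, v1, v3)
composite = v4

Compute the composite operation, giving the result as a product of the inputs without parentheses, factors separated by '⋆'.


The F-tree's shape is irrelevant; the s-reading-order decides.
c(s1, s3) spells out as s1 ⋆ s3
F(s7, s4, s2) spells out as s7 ⋆ s4 ⋆ s2
c(s5, F(s7, s4, s2)) spells out as s5 ⋆ s7 ⋆ s4 ⋆ s2
F(s6, c(s1, s3), c(s5, F(s7, s4, s2))) spells out as s6 ⋆ s1 ⋆ s3 ⋆ s5 ⋆ s7 ⋆ s4 ⋆ s2

s6 ⋆ s1 ⋆ s3 ⋆ s5 ⋆ s7 ⋆ s4 ⋆ s2


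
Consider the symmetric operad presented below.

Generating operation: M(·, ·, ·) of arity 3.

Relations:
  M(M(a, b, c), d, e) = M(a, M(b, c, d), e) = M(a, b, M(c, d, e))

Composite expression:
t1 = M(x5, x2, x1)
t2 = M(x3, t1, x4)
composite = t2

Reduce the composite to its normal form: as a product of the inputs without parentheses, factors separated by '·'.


x3 · x5 · x2 · x1 · x4

All parenthesizations of M agree; list the x-inputs left to right.
M(x5, x2, x1) unparenthesizes to x5 · x2 · x1
M(x3, M(x5, x2, x1), x4) unparenthesizes to x3 · x5 · x2 · x1 · x4


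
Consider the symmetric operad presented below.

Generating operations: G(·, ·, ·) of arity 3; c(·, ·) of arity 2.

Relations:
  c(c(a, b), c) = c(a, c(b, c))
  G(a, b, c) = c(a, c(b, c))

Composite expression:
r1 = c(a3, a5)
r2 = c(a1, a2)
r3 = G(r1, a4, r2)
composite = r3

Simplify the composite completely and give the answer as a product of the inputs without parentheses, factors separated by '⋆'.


a3 ⋆ a5 ⋆ a4 ⋆ a1 ⋆ a2

Under associativity of G, the answer is the a's in reading order.
c(a3, a5) unparenthesizes to a3 ⋆ a5
c(a1, a2) unparenthesizes to a1 ⋆ a2
G(c(a3, a5), a4, c(a1, a2)) unparenthesizes to a3 ⋆ a5 ⋆ a4 ⋆ a1 ⋆ a2


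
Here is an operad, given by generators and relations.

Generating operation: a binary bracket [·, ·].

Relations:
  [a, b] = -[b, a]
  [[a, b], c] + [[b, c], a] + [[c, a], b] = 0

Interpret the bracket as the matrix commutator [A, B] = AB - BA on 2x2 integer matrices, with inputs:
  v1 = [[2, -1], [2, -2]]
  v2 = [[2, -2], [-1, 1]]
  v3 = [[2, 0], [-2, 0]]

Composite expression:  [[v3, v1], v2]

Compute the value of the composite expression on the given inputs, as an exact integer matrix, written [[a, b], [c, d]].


[[-22, 10], [-16, 22]]

[v3, v1] = [[-2, -2], [-12, 2]]
[[v3, v1], v2] = [[-22, 10], [-16, 22]]


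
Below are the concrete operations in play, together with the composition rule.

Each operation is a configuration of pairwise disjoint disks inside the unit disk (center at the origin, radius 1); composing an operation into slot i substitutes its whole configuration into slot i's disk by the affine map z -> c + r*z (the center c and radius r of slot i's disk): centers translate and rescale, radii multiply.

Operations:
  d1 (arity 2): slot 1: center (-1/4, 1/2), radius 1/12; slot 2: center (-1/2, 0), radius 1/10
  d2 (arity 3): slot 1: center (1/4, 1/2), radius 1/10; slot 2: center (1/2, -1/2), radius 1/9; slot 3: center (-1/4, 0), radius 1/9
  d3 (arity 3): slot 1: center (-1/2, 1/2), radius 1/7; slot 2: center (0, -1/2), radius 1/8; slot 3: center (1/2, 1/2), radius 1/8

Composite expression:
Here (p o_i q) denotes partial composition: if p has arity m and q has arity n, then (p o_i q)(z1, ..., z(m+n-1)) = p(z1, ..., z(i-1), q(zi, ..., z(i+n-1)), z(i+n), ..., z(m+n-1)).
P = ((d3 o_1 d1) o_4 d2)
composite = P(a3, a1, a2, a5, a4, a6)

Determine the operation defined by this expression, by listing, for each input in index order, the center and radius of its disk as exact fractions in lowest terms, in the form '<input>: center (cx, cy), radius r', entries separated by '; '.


Each a-disk chains the slot maps above it in d3; radii multiply.
for a3, the 2-step affine chain lands on center (-15/28, 4/7), radius 1/84
for a1, the 2-step affine chain lands on center (-4/7, 1/2), radius 1/70
for a2, the 1-step affine chain lands on center (0, -1/2), radius 1/8
for a5, the 2-step affine chain lands on center (17/32, 9/16), radius 1/80
for a4, the 2-step affine chain lands on center (9/16, 7/16), radius 1/72
for a6, the 2-step affine chain lands on center (15/32, 1/2), radius 1/72

a1: center (-4/7, 1/2), radius 1/70; a2: center (0, -1/2), radius 1/8; a3: center (-15/28, 4/7), radius 1/84; a4: center (9/16, 7/16), radius 1/72; a5: center (17/32, 9/16), radius 1/80; a6: center (15/32, 1/2), radius 1/72


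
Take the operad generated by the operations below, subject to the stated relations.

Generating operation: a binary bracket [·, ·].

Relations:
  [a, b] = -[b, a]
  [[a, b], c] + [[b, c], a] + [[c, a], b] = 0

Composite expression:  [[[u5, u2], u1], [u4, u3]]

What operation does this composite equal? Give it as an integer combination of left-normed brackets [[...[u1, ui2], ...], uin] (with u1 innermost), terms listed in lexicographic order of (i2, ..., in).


-[[[[u1, u2], u5], u3], u4] + [[[[u1, u2], u5], u4], u3] + [[[[u1, u5], u2], u3], u4] - [[[[u1, u5], u2], u4], u3]

In the tensor algebra, words opening u1 carry the u1-anchored form.
Composite bracket: [[[u5, u2], u1], [u4, u3]]
Expanding via [a, b] = ab - ba: 16 signed words (2^4 = 16).
Words beginning with u1 determine it all:
  u1u2u5u3u4 appears with sign -1, giving the term -[[[[u1, u2], u5], u3], u4]
  u1u2u5u4u3 appears with sign +1, giving the term +[[[[u1, u2], u5], u4], u3]
  u1u5u2u3u4 appears with sign +1, giving the term +[[[[u1, u5], u2], u3], u4]
  u1u5u2u4u3 appears with sign -1, giving the term -[[[[u1, u5], u2], u4], u3]


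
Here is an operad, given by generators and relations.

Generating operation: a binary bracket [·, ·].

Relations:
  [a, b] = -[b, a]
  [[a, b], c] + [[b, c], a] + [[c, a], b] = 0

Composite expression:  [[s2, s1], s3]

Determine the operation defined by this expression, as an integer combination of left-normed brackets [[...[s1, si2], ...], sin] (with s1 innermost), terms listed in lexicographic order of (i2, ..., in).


Expand each bracket as ab - ba; the s1-initial words give the coefficients.
Composite bracket: [[s2, s1], s3]
Under [a, b] = ab - ba we get 4 signed associative words (2^2 = 4).
The s1-initial words carry the normal form:
  word s1s2s3 has sign -1, contributing -[[s1, s2], s3]

-[[s1, s2], s3]


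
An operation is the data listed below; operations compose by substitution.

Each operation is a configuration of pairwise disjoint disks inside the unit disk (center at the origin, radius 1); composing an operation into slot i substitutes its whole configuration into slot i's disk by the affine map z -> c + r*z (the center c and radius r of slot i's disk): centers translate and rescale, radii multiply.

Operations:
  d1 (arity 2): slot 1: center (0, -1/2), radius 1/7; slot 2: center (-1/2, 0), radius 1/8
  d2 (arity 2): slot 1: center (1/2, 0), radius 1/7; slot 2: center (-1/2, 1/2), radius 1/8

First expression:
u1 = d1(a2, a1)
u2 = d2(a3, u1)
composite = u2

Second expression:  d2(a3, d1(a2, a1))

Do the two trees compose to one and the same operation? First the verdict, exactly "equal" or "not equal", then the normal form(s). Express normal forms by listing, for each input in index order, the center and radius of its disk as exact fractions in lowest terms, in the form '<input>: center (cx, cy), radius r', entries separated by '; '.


equal — both sides give a1: center (-9/16, 1/2), radius 1/64; a2: center (-1/2, 7/16), radius 1/56; a3: center (1/2, 0), radius 1/7


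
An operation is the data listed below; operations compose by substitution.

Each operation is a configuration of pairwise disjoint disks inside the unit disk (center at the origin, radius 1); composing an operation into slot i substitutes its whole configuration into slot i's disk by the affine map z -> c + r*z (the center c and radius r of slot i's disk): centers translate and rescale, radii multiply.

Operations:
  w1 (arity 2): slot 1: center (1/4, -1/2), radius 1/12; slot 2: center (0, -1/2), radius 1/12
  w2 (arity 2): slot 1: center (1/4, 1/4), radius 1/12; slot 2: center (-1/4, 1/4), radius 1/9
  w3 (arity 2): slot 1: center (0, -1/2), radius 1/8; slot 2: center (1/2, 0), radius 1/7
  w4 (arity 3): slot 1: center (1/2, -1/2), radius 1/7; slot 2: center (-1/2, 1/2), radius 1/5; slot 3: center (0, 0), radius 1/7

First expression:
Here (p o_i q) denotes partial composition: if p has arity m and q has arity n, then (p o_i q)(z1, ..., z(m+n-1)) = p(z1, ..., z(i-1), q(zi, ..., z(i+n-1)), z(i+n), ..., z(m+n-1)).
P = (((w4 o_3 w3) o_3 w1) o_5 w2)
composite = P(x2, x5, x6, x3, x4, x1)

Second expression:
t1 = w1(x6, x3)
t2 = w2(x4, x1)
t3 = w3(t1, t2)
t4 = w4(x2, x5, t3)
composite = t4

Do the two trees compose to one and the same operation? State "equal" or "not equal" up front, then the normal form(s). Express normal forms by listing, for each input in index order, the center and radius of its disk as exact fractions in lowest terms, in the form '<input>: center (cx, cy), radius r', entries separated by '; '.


The first composite normalizes to x1: center (13/196, 1/196), radius 1/441; x2: center (1/2, -1/2), radius 1/7; x3: center (0, -9/112), radius 1/672; x4: center (15/196, 1/196), radius 1/588; x5: center (-1/2, 1/2), radius 1/5; x6: center (1/224, -9/112), radius 1/672
The second composite normalizes to x1: center (13/196, 1/196), radius 1/441; x2: center (1/2, -1/2), radius 1/7; x3: center (0, -9/112), radius 1/672; x4: center (15/196, 1/196), radius 1/588; x5: center (-1/2, 1/2), radius 1/5; x6: center (1/224, -9/112), radius 1/672
The normal forms match — equal.

equal — both sides give x1: center (13/196, 1/196), radius 1/441; x2: center (1/2, -1/2), radius 1/7; x3: center (0, -9/112), radius 1/672; x4: center (15/196, 1/196), radius 1/588; x5: center (-1/2, 1/2), radius 1/5; x6: center (1/224, -9/112), radius 1/672


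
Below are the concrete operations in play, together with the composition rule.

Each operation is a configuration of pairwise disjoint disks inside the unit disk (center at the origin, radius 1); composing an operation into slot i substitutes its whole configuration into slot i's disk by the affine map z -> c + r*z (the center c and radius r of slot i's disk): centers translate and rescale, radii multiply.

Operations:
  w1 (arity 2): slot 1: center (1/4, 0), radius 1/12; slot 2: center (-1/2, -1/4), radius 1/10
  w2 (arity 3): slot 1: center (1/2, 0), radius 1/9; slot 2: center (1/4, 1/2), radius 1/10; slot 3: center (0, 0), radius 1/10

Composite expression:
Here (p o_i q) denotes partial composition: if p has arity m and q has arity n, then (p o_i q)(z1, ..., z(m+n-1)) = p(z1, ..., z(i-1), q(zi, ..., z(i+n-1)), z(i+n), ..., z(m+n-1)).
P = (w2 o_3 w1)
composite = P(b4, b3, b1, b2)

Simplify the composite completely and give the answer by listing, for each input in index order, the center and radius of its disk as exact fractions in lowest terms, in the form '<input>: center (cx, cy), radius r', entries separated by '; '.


b1: center (1/40, 0), radius 1/120; b2: center (-1/20, -1/40), radius 1/100; b3: center (1/4, 1/2), radius 1/10; b4: center (1/2, 0), radius 1/9

Follow each b-input down from w2: c' goes to c + r*c', radius to r*r'.
b4 passes through 1 substitution, ending at center (1/2, 0), radius 1/9
b3 passes through 1 substitution, ending at center (1/4, 1/2), radius 1/10
b1 passes through 2 substitutions, ending at center (1/40, 0), radius 1/120
b2 passes through 2 substitutions, ending at center (-1/20, -1/40), radius 1/100


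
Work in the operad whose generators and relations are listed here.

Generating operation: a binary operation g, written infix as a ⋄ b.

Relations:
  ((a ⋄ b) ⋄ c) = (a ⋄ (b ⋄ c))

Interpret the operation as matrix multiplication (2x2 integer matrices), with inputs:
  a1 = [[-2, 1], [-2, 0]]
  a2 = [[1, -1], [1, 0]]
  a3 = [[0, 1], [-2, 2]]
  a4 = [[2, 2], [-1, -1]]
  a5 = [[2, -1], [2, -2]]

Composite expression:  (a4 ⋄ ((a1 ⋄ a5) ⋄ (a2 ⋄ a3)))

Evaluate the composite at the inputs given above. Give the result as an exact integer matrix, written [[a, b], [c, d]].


[[-24, 16], [12, -8]]

(a1 ⋄ a5) = [[-2, 0], [-4, 2]]
(a2 ⋄ a3) = [[2, -1], [0, 1]]
((a1 ⋄ a5) ⋄ (a2 ⋄ a3)) = [[-4, 2], [-8, 6]]
(a4 ⋄ ((a1 ⋄ a5) ⋄ (a2 ⋄ a3))) = [[-24, 16], [12, -8]]


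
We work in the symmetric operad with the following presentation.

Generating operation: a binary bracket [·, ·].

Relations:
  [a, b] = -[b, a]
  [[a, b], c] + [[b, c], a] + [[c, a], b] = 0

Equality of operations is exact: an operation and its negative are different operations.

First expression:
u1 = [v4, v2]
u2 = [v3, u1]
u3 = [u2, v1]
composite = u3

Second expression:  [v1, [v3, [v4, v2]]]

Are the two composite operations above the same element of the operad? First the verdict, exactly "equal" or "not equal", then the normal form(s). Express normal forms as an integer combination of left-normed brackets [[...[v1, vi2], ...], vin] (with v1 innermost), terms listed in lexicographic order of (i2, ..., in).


In normal form, the first expression is -[[[v1, v2], v4], v3] + [[[v1, v3], v2], v4] - [[[v1, v3], v4], v2] + [[[v1, v4], v2], v3]
In normal form, the second expression is [[[v1, v2], v4], v3] - [[[v1, v3], v2], v4] + [[[v1, v3], v4], v2] - [[[v1, v4], v2], v3]
The forms do not match — not equal.

not equal: they reduce to -[[[v1, v2], v4], v3] + [[[v1, v3], v2], v4] - [[[v1, v3], v4], v2] + [[[v1, v4], v2], v3] and [[[v1, v2], v4], v3] - [[[v1, v3], v2], v4] + [[[v1, v3], v4], v2] - [[[v1, v4], v2], v3]


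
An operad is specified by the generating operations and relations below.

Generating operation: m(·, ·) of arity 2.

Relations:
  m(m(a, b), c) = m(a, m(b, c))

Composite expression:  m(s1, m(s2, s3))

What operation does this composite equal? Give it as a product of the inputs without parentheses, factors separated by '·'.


s1 · s2 · s3

The m-tree's shape is irrelevant; the s-reading-order decides.
m(s2, s3) unparenthesizes to s2 · s3
m(s1, m(s2, s3)) unparenthesizes to s1 · s2 · s3


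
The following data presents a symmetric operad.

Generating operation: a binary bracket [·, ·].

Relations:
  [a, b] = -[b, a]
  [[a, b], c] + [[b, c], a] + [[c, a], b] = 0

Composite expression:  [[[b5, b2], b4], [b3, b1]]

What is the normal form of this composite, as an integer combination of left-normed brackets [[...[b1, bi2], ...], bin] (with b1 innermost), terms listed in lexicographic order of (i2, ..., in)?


-[[[[b1, b3], b2], b5], b4] + [[[[b1, b3], b4], b2], b5] - [[[[b1, b3], b4], b5], b2] + [[[[b1, b3], b5], b2], b4]

In the tensor algebra, words opening b1 carry the b1-anchored form.
Composite bracket: [[[b5, b2], b4], [b3, b1]]
The bracket unfolds into 16 signed words via [a, b] = ab - ba (2^4 = 16).
Coefficients come from the b1-initial words:
  b1b3b2b5b4 (sign -1) contributes -[[[[b1, b3], b2], b5], b4]
  b1b3b4b2b5 (sign +1) contributes +[[[[b1, b3], b4], b2], b5]
  b1b3b4b5b2 (sign -1) contributes -[[[[b1, b3], b4], b5], b2]
  b1b3b5b2b4 (sign +1) contributes +[[[[b1, b3], b5], b2], b4]


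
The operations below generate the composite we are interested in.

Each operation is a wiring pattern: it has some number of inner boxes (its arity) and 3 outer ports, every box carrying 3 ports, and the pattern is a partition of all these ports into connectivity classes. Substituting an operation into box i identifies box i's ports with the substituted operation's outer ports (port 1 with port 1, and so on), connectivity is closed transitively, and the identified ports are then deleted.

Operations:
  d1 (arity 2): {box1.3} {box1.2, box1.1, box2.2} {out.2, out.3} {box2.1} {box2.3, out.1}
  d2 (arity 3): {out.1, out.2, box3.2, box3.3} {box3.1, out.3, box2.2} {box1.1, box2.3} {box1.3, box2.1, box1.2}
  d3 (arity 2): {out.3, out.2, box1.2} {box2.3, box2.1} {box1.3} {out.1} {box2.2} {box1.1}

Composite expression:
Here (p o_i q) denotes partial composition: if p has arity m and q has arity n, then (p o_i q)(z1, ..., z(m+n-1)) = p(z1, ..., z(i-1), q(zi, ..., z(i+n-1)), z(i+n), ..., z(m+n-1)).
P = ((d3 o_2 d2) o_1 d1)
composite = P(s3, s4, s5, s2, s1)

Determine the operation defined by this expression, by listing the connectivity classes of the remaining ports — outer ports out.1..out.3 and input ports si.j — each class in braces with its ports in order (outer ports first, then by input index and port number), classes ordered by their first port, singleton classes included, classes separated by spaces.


Connectivity passes through glued d3-boundaries; trace each wire chain.
d1 over (s3, s4) gives {out.1, s4.3} {out.2, out.3} {s3.1, s3.2, s4.2} {s3.3} {s4.1}, out.j being that stage's outer ports
d2 over (s5, s2, s1) gives {out.1, out.2, s1.2, s1.3} {out.3, s1.1, s2.2} {s2.1, s5.2, s5.3} {s2.3, s5.1}, out.j being that stage's outer ports
d3 over (s3, s4, s5, s2, s1) gives {out.1} {out.2, out.3} {s1.1, s1.2, s1.3, s2.2} {s2.1, s5.2, s5.3} {s2.3, s5.1} {s3.1, s3.2, s4.2} {s3.3} {s4.1} {s4.3}, out.j being that stage's outer ports

{out.1} {out.2, out.3} {s1.1, s1.2, s1.3, s2.2} {s2.1, s5.2, s5.3} {s2.3, s5.1} {s3.1, s3.2, s4.2} {s3.3} {s4.1} {s4.3}


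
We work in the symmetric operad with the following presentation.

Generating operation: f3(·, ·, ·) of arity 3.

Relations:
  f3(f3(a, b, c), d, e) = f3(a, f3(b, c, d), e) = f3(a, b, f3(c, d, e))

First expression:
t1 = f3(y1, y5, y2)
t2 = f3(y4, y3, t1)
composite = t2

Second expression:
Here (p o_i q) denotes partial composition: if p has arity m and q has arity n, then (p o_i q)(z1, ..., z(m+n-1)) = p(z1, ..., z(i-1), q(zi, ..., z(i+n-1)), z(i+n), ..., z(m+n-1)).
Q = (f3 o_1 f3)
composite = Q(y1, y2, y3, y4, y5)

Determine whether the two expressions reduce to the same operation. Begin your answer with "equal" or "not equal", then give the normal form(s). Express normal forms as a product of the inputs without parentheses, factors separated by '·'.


The first expression reduces to y4 · y3 · y1 · y5 · y2
The second expression reduces to y1 · y2 · y3 · y4 · y5
Distinct normal forms: not equal.

not equal — first y4 · y3 · y1 · y5 · y2, second y1 · y2 · y3 · y4 · y5
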